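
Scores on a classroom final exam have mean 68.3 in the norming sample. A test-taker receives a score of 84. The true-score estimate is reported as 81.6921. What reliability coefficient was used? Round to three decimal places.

0.853

T̂ = ρX + (1 − ρ)μ  ⇒  T̂ − μ = ρ(X − μ)
ρ = (T̂ − μ)/(X − μ) = (81.6921 − 68.3) / (84 − 68.3) = 13.3921 / 15.7 = 0.85300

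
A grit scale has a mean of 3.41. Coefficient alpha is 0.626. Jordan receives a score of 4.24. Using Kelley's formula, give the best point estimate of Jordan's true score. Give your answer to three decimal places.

3.930

Weight the observed score by reliability and the mean by (1 − reliability): T̂ = 0.626·4.24 + 0.374·3.41 = 2.65424 + 1.27534 = 3.9296.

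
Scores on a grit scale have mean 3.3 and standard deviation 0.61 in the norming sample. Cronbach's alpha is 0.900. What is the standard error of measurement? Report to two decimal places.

SEM = SD · √(1 − ρ) = 0.61 × √0.100 = 0.61 × 0.3162 = 0.193

0.19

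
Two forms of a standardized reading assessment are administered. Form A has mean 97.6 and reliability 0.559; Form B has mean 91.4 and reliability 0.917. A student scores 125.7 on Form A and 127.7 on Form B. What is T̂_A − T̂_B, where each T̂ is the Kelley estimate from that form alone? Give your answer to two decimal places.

-11.38

T̂_A = 0.559(125.7) + 0.441(97.6) = 113.3079
T̂_B = 0.917(127.7) + 0.083(91.4) = 124.6871
T̂_A − T̂_B = -11.3792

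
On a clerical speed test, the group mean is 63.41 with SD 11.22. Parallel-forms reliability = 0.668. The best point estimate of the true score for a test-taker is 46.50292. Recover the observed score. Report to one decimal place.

38.1

T̂ = ρX + (1 − ρ)μ  ⇒  X = (T̂ − (1 − ρ)μ) / ρ
X = (46.50292 − 0.332 × 63.41) / 0.668 = (46.50292 − 21.05212) / 0.668 = 25.45080 / 0.668 = 38.100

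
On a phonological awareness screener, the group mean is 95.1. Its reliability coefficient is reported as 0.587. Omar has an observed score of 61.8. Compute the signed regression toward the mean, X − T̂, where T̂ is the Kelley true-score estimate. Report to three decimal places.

-13.753

Regress the observed score toward the mean by the unreliability: T̂ = 0.587·61.8 + 0.413·95.1 = 36.2766 + 39.2763 = 75.55290.
X − T̂ = 61.8 − 75.5529 = -13.7529 → -13.753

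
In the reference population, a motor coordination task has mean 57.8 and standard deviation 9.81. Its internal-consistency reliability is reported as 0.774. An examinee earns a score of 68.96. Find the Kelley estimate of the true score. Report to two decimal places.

T̂ = ρX + (1 − ρ)μ
  = 0.774 × 68.96 + 0.226 × 57.8
  = 53.37504 + 13.0628
  = 66.438
  ≈ 66.44

66.44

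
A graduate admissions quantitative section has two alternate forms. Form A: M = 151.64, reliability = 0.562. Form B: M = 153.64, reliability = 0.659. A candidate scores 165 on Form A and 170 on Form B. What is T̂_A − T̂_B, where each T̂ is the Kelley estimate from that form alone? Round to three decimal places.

T̂_A = 0.562(165) + 0.438(151.64) = 159.14832
T̂_B = 0.659(170) + 0.341(153.64) = 164.42124
T̂_A − T̂_B = -5.27292

-5.273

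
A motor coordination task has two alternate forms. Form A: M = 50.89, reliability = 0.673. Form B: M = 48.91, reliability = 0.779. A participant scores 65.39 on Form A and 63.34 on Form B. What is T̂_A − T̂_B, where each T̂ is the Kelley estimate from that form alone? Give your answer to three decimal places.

T̂_A = 0.673(65.39) + 0.327(50.89) = 60.64850
T̂_B = 0.779(63.34) + 0.221(48.91) = 60.15097
T̂_A − T̂_B = 0.49753

0.498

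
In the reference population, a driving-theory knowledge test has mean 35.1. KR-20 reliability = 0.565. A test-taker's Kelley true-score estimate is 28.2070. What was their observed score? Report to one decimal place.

22.9

T̂ = ρX + (1 − ρ)μ  ⇒  X = (T̂ − (1 − ρ)μ) / ρ
X = (28.2070 − 0.435 × 35.1) / 0.565 = (28.2070 − 15.2685) / 0.565 = 12.9385 / 0.565 = 22.900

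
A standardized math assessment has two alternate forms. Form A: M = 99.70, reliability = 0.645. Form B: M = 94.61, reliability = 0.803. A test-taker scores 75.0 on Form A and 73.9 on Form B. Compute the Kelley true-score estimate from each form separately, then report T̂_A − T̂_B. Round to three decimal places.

T̂_A = 0.645(75.0) + 0.355(99.70) = 83.76850
T̂_B = 0.803(73.9) + 0.197(94.61) = 77.97987
T̂_A − T̂_B = 5.78863

5.789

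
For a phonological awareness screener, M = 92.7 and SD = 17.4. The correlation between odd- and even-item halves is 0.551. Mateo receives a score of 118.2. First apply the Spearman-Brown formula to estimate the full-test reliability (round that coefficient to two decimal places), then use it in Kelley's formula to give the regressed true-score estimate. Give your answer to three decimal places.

Spearman-Brown: ρ = 2r/(1 + r) = 2(0.551)/(1 + 0.551) = 1.1020/1.551 = 0.7105 → 0.71
T̂ = 0.71(118.2) + 0.29(92.7) = 83.922 + 26.883 = 110.8050 → 110.805

110.805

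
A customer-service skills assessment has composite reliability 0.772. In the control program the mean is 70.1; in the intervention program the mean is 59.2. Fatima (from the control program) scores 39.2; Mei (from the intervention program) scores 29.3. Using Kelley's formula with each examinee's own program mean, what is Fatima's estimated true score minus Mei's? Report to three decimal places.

T̂_Fatima = 0.772(39.2) + 0.228(70.1) = 46.24520
T̂_Mei = 0.772(29.3) + 0.228(59.2) = 36.11720
Difference = 46.24520 − 36.11720 = 10.12800

10.128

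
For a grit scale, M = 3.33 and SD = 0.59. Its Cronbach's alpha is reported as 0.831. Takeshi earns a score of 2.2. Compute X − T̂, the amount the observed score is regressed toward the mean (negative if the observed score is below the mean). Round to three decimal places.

-0.191

Kelley's formula gives T̂ = 0.831·2.2 + 0.169·3.33 = 1.8282 + 0.56277 = 2.39097.
X − T̂ = 2.2 − 2.3910 = -0.1910 → -0.191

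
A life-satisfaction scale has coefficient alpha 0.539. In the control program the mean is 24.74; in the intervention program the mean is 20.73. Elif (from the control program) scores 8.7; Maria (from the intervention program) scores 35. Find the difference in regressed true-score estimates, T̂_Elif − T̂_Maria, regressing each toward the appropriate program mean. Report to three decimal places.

T̂_Elif = 0.539(8.7) + 0.461(24.74) = 16.09444
T̂_Maria = 0.539(35) + 0.461(20.73) = 28.42153
Difference = 16.09444 − 28.42153 = -12.32709

-12.327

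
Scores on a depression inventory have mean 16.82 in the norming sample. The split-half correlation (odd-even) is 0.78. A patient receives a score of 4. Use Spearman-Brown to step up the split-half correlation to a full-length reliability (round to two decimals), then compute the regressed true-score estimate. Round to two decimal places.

5.54

Spearman-Brown: ρ = 2r/(1 + r) = 2(0.78)/(1 + 0.78) = 1.560/1.78 = 0.8764 → 0.88
T̂ = 0.88(4) + 0.12(16.82) = 3.52 + 2.0184 = 5.538 → 5.54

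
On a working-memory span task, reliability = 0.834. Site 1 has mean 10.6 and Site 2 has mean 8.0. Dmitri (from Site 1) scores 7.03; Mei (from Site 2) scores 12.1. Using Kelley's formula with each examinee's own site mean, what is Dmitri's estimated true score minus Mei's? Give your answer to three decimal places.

T̂_Dmitri = 0.834(7.03) + 0.166(10.6) = 7.62262
T̂_Mei = 0.834(12.1) + 0.166(8.0) = 11.41940
Difference = 7.62262 − 11.41940 = -3.79678

-3.797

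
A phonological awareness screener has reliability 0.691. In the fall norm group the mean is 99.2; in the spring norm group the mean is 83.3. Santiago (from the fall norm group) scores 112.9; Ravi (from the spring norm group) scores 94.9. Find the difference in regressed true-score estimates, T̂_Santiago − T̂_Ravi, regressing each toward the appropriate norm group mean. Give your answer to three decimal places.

17.351

T̂_Santiago = 0.691(112.9) + 0.309(99.2) = 108.66670
T̂_Ravi = 0.691(94.9) + 0.309(83.3) = 91.31560
Difference = 108.66670 − 91.31560 = 17.35110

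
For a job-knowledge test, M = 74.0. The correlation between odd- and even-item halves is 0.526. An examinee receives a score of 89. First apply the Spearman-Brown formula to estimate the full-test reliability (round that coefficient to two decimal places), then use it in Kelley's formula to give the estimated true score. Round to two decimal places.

84.35

Spearman-Brown: ρ = 2r/(1 + r) = 2(0.526)/(1 + 0.526) = 1.0520/1.526 = 0.6894 → 0.69
T̂ = ρX + (1 − ρ)μ
  = 0.69 × 89 + 0.31 × 74.0
  = 61.41 + 22.940
  = 84.350
  ≈ 84.35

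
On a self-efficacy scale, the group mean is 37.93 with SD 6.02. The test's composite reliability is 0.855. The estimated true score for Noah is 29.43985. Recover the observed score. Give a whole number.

T̂ = ρX + (1 − ρ)μ  ⇒  X = (T̂ − (1 − ρ)μ) / ρ
X = (29.43985 − 0.145 × 37.93) / 0.855 = (29.43985 − 5.49985) / 0.855 = 23.94000 / 0.855 = 28.00

28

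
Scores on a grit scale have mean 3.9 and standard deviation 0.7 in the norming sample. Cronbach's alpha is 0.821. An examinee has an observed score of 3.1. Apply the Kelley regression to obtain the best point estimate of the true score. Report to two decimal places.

T̂ = ρX + (1 − ρ)μ
  = 0.821 × 3.1 + 0.179 × 3.9
  = 2.5451 + 0.6981
  = 3.243
  ≈ 3.24

3.24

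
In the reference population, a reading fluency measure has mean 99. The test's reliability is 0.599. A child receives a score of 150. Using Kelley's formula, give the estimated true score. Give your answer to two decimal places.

129.55

Weight the observed score by reliability and the mean by (1 − reliability): T̂ = 0.599·150 + 0.401·99 = 89.850 + 39.699 = 129.549.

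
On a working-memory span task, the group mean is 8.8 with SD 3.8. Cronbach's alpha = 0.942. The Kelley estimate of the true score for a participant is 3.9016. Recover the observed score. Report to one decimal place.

T̂ = ρX + (1 − ρ)μ  ⇒  X = (T̂ − (1 − ρ)μ) / ρ
X = (3.9016 − 0.058 × 8.8) / 0.942 = (3.9016 − 0.5104) / 0.942 = 3.3912 / 0.942 = 3.600

3.6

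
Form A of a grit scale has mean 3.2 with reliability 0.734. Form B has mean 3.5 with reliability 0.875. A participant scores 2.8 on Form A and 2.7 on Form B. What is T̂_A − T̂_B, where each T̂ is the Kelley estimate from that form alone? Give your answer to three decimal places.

0.106

T̂_A = 0.734(2.8) + 0.266(3.2) = 2.90640
T̂_B = 0.875(2.7) + 0.125(3.5) = 2.80000
T̂_A − T̂_B = 0.10640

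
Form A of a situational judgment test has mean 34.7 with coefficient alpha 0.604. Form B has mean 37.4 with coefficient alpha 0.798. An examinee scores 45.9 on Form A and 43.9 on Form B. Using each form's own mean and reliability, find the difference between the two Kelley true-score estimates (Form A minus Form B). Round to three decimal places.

T̂_A = 0.604(45.9) + 0.396(34.7) = 41.46480
T̂_B = 0.798(43.9) + 0.202(37.4) = 42.58700
T̂_A − T̂_B = -1.12220

-1.122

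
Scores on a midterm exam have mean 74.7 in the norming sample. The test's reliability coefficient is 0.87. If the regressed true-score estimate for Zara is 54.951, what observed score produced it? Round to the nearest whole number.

52

T̂ = ρX + (1 − ρ)μ  ⇒  X = (T̂ − (1 − ρ)μ) / ρ
X = (54.951 − 0.13 × 74.7) / 0.87 = (54.951 − 9.711) / 0.87 = 45.240 / 0.87 = 52.00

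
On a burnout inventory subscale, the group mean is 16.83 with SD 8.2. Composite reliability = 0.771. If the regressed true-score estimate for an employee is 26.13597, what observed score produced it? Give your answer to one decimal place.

28.9

T̂ = ρX + (1 − ρ)μ  ⇒  X = (T̂ − (1 − ρ)μ) / ρ
X = (26.13597 − 0.229 × 16.83) / 0.771 = (26.13597 − 3.85407) / 0.771 = 22.28190 / 0.771 = 28.900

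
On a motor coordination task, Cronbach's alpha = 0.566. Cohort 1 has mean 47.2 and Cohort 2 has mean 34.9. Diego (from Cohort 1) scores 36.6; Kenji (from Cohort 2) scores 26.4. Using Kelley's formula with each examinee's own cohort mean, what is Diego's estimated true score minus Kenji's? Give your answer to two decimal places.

T̂_Diego = 0.566(36.6) + 0.434(47.2) = 41.2004
T̂_Kenji = 0.566(26.4) + 0.434(34.9) = 30.0890
Difference = 41.2004 − 30.0890 = 11.1114

11.11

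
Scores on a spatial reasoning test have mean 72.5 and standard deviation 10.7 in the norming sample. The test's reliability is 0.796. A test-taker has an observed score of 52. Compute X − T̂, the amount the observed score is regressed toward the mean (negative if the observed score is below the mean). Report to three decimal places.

T̂ = 0.796(52) + 0.204(72.5) = 41.392 + 14.7900 = 56.18200 → 56.1820
X − T̂ = 52 − 56.1820 = -4.1820 → -4.182

-4.182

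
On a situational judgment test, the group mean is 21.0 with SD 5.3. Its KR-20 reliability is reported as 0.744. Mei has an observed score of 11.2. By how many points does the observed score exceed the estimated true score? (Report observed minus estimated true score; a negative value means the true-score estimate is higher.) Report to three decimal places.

-2.509

T̂ = 0.744(11.2) + 0.256(21.0) = 8.3328 + 5.3760 = 13.70880 → 13.7088
X − T̂ = 11.2 − 13.7088 = -2.5088 → -2.509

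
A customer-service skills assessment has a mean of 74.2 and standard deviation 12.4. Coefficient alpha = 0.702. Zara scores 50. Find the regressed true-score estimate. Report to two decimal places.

57.21

T̂ = 0.702(50) + 0.298(74.2) = 35.100 + 22.1116 = 57.212 → 57.21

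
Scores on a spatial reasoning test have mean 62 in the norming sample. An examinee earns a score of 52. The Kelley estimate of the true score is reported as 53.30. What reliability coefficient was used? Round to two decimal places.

T̂ = ρX + (1 − ρ)μ  ⇒  T̂ − μ = ρ(X − μ)
ρ = (T̂ − μ)/(X − μ) = (53.30 − 62) / (52 − 62) = -8.70 / -10.0 = 0.8700

0.87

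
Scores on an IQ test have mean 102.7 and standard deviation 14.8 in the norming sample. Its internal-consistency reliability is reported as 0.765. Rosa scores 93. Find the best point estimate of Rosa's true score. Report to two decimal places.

95.28

T̂ = ρX + (1 − ρ)μ
  = 0.765 × 93 + 0.235 × 102.7
  = 71.145 + 24.1345
  = 95.279
  ≈ 95.28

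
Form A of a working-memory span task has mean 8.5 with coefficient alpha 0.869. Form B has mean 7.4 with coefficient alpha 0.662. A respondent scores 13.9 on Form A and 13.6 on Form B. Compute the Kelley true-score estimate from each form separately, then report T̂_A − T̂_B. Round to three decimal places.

1.688

T̂_A = 0.869(13.9) + 0.131(8.5) = 13.19260
T̂_B = 0.662(13.6) + 0.338(7.4) = 11.50440
T̂_A − T̂_B = 1.68820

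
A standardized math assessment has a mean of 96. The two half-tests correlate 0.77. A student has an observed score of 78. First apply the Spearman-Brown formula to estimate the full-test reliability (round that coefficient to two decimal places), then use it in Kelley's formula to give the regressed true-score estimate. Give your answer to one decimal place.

Spearman-Brown: ρ = 2r/(1 + r) = 2(0.77)/(1 + 0.77) = 1.540/1.77 = 0.8701 → 0.87
T̂ = 0.87(78) + 0.13(96) = 67.86 + 12.48 = 80.34 → 80.3

80.3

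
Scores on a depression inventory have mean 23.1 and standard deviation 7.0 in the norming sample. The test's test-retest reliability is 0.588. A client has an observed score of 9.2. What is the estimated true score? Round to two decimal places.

14.93

T̂ = 0.588(9.2) + 0.412(23.1) = 5.4096 + 9.5172 = 14.927 → 14.93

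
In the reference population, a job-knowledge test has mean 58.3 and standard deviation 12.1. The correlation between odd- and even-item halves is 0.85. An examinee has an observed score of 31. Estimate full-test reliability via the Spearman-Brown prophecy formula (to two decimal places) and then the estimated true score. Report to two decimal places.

Spearman-Brown: ρ = 2r/(1 + r) = 2(0.85)/(1 + 0.85) = 1.700/1.85 = 0.9189 → 0.92
Regress the observed score toward the mean by the unreliability: T̂ = 0.92·31 + 0.08·58.3 = 28.52 + 4.664 = 33.184.

33.18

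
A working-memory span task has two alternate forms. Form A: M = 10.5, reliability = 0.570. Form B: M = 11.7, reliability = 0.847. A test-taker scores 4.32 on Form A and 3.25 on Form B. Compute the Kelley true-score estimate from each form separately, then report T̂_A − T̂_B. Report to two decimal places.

T̂_A = 0.570(4.32) + 0.430(10.5) = 6.9774
T̂_B = 0.847(3.25) + 0.153(11.7) = 4.5428
T̂_A − T̂_B = 2.4346

2.43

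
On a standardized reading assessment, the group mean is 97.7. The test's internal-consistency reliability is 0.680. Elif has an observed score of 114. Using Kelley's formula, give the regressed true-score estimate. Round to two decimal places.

108.78

T̂ = 0.680(114) + 0.320(97.7) = 77.520 + 31.2640 = 108.784 → 108.78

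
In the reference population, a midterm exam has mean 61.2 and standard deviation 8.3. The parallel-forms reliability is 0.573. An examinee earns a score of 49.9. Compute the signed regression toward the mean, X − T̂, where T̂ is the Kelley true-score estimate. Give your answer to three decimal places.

T̂ = ρX + (1 − ρ)μ
  = 0.573 × 49.9 + 0.427 × 61.2
  = 28.5927 + 26.1324
  = 54.72510
  ≈ 54.7251
X − T̂ = 49.9 − 54.7251 = -4.8251 → -4.825

-4.825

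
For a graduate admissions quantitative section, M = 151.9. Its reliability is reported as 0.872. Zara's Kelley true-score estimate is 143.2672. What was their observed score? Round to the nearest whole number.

142

T̂ = ρX + (1 − ρ)μ  ⇒  X = (T̂ − (1 − ρ)μ) / ρ
X = (143.2672 − 0.128 × 151.9) / 0.872 = (143.2672 − 19.4432) / 0.872 = 123.8240 / 0.872 = 142.00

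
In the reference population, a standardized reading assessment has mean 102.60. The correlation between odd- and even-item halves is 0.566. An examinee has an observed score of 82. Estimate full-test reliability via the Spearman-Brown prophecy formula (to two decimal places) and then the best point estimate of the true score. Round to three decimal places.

Spearman-Brown: ρ = 2r/(1 + r) = 2(0.566)/(1 + 0.566) = 1.1320/1.566 = 0.7229 → 0.72
Regress the observed score toward the mean by the unreliability: T̂ = 0.72·82 + 0.28·102.60 = 59.04 + 28.7280 = 87.7680.

87.768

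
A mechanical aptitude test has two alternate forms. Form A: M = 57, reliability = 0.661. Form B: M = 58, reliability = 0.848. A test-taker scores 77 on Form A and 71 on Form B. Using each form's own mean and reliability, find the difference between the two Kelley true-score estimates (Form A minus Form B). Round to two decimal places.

T̂_A = 0.661(77) + 0.339(57) = 70.2200
T̂_B = 0.848(71) + 0.152(58) = 69.0240
T̂_A − T̂_B = 1.1960

1.20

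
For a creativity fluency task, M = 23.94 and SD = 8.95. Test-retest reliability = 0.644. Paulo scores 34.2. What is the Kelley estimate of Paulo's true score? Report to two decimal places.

T̂ = 0.644(34.2) + 0.356(23.94) = 22.0248 + 8.52264 = 30.547 → 30.55

30.55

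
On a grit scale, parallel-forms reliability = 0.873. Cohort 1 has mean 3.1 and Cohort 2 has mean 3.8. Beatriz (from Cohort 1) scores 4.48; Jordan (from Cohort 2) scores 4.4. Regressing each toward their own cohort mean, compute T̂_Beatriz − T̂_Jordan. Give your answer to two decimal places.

T̂_Beatriz = 0.873(4.48) + 0.127(3.1) = 4.3047
T̂_Jordan = 0.873(4.4) + 0.127(3.8) = 4.3238
Difference = 4.3047 − 4.3238 = -0.0191

-0.02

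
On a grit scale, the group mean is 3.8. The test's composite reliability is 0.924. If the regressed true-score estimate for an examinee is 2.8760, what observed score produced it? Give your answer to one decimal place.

T̂ = ρX + (1 − ρ)μ  ⇒  X = (T̂ − (1 − ρ)μ) / ρ
X = (2.8760 − 0.076 × 3.8) / 0.924 = (2.8760 − 0.2888) / 0.924 = 2.5872 / 0.924 = 2.800

2.8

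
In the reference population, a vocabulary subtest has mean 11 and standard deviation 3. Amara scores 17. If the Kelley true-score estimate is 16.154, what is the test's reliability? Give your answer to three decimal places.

0.859

T̂ = ρX + (1 − ρ)μ  ⇒  T̂ − μ = ρ(X − μ)
ρ = (T̂ − μ)/(X − μ) = (16.154 − 11) / (17 − 11) = 5.154 / 6.0 = 0.85900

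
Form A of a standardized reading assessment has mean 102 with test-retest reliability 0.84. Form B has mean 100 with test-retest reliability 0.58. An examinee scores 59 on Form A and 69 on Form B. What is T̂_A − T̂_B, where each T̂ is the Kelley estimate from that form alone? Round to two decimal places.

-16.14

T̂_A = 0.84(59) + 0.16(102) = 65.8800
T̂_B = 0.58(69) + 0.42(100) = 82.0200
T̂_A − T̂_B = -16.1400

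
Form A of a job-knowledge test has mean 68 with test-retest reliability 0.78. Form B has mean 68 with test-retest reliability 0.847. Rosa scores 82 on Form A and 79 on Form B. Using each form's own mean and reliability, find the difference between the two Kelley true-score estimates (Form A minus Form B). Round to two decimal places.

1.60

T̂_A = 0.78(82) + 0.22(68) = 78.9200
T̂_B = 0.847(79) + 0.153(68) = 77.3170
T̂_A − T̂_B = 1.6030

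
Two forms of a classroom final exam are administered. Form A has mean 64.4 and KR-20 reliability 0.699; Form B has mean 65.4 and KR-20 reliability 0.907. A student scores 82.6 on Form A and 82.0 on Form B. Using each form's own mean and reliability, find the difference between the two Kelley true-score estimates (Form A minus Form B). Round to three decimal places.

-3.334

T̂_A = 0.699(82.6) + 0.301(64.4) = 77.12180
T̂_B = 0.907(82.0) + 0.093(65.4) = 80.45620
T̂_A − T̂_B = -3.33440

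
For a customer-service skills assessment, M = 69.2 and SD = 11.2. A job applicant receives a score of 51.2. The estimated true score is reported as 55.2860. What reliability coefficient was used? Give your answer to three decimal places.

T̂ = ρX + (1 − ρ)μ  ⇒  T̂ − μ = ρ(X − μ)
ρ = (T̂ − μ)/(X − μ) = (55.2860 − 69.2) / (51.2 − 69.2) = -13.9140 / -18.0 = 0.77300

0.773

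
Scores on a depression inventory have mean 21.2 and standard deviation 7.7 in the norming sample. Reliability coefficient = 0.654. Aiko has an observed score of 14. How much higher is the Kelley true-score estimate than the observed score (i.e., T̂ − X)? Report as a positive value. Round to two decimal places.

2.49

Kelley's formula gives T̂ = 0.654·14 + 0.346·21.2 = 9.156 + 7.3352 = 16.4912.
T̂ − X = 16.491 − 14 = 2.491 → 2.49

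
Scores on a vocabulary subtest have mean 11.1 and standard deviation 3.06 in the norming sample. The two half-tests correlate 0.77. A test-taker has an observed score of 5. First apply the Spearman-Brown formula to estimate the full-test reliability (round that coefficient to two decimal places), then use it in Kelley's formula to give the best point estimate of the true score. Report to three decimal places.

5.793

Spearman-Brown: ρ = 2r/(1 + r) = 2(0.77)/(1 + 0.77) = 1.540/1.77 = 0.8701 → 0.87
T̂ = 0.87(5) + 0.13(11.1) = 4.35 + 1.443 = 5.7930 → 5.793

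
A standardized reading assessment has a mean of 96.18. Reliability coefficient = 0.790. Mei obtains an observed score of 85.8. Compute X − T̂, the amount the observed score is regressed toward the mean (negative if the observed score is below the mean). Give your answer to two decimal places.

-2.18

Kelley's formula gives T̂ = 0.790·85.8 + 0.210·96.18 = 67.7820 + 20.19780 = 87.9798.
X − T̂ = 85.8 − 87.980 = -2.180 → -2.18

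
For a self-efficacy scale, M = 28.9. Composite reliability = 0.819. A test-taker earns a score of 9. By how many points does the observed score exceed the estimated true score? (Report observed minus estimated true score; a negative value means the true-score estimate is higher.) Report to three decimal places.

-3.602

T̂ = 0.819(9) + 0.181(28.9) = 7.371 + 5.2309 = 12.60190 → 12.6019
X − T̂ = 9 − 12.6019 = -3.6019 → -3.602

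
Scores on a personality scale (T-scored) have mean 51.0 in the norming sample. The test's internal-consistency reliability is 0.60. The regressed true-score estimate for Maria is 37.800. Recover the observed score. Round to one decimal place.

29.0

T̂ = ρX + (1 − ρ)μ  ⇒  X = (T̂ − (1 − ρ)μ) / ρ
X = (37.800 − 0.40 × 51.0) / 0.60 = (37.800 − 20.400) / 0.60 = 17.400 / 0.60 = 29.000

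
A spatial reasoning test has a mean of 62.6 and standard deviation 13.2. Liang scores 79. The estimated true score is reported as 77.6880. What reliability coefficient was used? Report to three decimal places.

0.920

T̂ = ρX + (1 − ρ)μ  ⇒  T̂ − μ = ρ(X − μ)
ρ = (T̂ − μ)/(X − μ) = (77.6880 − 62.6) / (79 − 62.6) = 15.0880 / 16.4 = 0.92000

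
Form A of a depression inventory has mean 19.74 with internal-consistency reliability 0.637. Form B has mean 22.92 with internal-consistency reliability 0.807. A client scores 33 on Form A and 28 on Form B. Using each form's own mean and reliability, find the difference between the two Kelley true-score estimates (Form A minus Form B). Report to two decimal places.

1.17

T̂_A = 0.637(33) + 0.363(19.74) = 28.1866
T̂_B = 0.807(28) + 0.193(22.92) = 27.0196
T̂_A − T̂_B = 1.1671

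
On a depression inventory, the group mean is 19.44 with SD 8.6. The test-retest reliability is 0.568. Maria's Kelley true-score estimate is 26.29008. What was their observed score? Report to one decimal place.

T̂ = ρX + (1 − ρ)μ  ⇒  X = (T̂ − (1 − ρ)μ) / ρ
X = (26.29008 − 0.432 × 19.44) / 0.568 = (26.29008 − 8.39808) / 0.568 = 17.89200 / 0.568 = 31.500

31.5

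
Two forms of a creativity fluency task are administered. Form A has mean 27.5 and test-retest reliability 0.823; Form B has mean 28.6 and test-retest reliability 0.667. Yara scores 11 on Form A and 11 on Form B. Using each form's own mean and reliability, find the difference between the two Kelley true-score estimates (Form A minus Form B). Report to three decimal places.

-2.940

T̂_A = 0.823(11) + 0.177(27.5) = 13.92050
T̂_B = 0.667(11) + 0.333(28.6) = 16.86080
T̂_A − T̂_B = -2.94030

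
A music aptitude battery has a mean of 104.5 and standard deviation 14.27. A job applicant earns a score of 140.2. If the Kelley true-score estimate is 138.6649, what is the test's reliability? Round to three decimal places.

T̂ = ρX + (1 − ρ)μ  ⇒  T̂ − μ = ρ(X − μ)
ρ = (T̂ − μ)/(X − μ) = (138.6649 − 104.5) / (140.2 − 104.5) = 34.1649 / 35.7 = 0.95700

0.957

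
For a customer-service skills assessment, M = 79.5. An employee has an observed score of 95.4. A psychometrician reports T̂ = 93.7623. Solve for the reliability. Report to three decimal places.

0.897

T̂ = ρX + (1 − ρ)μ  ⇒  T̂ − μ = ρ(X − μ)
ρ = (T̂ − μ)/(X − μ) = (93.7623 − 79.5) / (95.4 − 79.5) = 14.2623 / 15.9 = 0.89700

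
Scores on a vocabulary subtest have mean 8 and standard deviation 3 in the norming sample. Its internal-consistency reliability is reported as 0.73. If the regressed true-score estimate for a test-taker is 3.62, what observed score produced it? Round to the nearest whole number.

T̂ = ρX + (1 − ρ)μ  ⇒  X = (T̂ − (1 − ρ)μ) / ρ
X = (3.62 − 0.27 × 8) / 0.73 = (3.62 − 2.16) / 0.73 = 1.46 / 0.73 = 2.00

2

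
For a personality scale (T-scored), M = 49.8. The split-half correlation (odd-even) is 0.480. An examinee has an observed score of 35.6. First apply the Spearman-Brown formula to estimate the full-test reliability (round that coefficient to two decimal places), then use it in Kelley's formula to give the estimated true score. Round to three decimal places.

40.570

Spearman-Brown: ρ = 2r/(1 + r) = 2(0.480)/(1 + 0.480) = 0.9600/1.480 = 0.6486 → 0.65
T̂ = 0.65(35.6) + 0.35(49.8) = 23.140 + 17.430 = 40.5700 → 40.570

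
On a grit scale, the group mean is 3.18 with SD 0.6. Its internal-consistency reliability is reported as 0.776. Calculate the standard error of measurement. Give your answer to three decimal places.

SEM = SD · √(1 − ρ) = 0.6 × √0.224 = 0.6 × 0.4733 = 0.2840

0.284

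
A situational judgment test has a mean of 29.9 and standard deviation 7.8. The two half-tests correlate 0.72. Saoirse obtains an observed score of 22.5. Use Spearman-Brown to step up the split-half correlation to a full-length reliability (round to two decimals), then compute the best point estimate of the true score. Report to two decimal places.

23.68

Spearman-Brown: ρ = 2r/(1 + r) = 2(0.72)/(1 + 0.72) = 1.440/1.72 = 0.8372 → 0.84
T̂ = ρX + (1 − ρ)μ
  = 0.84 × 22.5 + 0.16 × 29.9
  = 18.900 + 4.784
  = 23.684
  ≈ 23.68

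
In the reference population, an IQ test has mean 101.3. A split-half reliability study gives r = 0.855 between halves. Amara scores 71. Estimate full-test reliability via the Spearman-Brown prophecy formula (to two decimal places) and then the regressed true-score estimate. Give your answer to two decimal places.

73.42

Spearman-Brown: ρ = 2r/(1 + r) = 2(0.855)/(1 + 0.855) = 1.7100/1.855 = 0.9218 → 0.92
Kelley's formula gives T̂ = 0.92·71 + 0.08·101.3 = 65.32 + 8.104 = 73.424.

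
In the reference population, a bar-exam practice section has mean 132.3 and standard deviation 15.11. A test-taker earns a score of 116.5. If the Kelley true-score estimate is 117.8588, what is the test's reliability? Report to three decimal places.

0.914

T̂ = ρX + (1 − ρ)μ  ⇒  T̂ − μ = ρ(X − μ)
ρ = (T̂ − μ)/(X − μ) = (117.8588 − 132.3) / (116.5 − 132.3) = -14.4412 / -15.8 = 0.91400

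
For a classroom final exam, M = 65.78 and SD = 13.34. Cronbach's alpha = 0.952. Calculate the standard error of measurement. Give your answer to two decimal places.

SEM = SD · √(1 − ρ) = 13.34 × √0.048 = 13.34 × 0.2191 = 2.923

2.92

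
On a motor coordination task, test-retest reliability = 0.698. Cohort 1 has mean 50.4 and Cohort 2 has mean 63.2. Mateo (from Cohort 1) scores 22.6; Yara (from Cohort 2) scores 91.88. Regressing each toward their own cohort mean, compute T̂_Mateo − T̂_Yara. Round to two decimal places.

-52.22

T̂_Mateo = 0.698(22.6) + 0.302(50.4) = 30.9956
T̂_Yara = 0.698(91.88) + 0.302(63.2) = 83.2186
Difference = 30.9956 − 83.2186 = -52.2230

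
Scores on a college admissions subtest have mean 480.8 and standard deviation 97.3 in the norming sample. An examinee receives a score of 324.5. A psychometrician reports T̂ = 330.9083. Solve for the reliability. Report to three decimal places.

T̂ = ρX + (1 − ρ)μ  ⇒  T̂ − μ = ρ(X − μ)
ρ = (T̂ − μ)/(X − μ) = (330.9083 − 480.8) / (324.5 − 480.8) = -149.8917 / -156.3 = 0.95900

0.959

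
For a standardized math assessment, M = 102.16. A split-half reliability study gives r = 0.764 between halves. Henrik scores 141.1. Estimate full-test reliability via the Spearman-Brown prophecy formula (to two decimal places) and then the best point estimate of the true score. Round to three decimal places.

Spearman-Brown: ρ = 2r/(1 + r) = 2(0.764)/(1 + 0.764) = 1.5280/1.764 = 0.8662 → 0.87
T̂ = ρX + (1 − ρ)μ
  = 0.87 × 141.1 + 0.13 × 102.16
  = 122.757 + 13.2808
  = 136.0378
  ≈ 136.038

136.038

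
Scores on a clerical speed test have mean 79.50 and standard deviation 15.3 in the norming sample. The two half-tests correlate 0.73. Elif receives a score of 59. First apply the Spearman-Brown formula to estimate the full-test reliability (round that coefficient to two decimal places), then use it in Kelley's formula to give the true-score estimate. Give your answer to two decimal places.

Spearman-Brown: ρ = 2r/(1 + r) = 2(0.73)/(1 + 0.73) = 1.460/1.73 = 0.8439 → 0.84
T̂ = ρX + (1 − ρ)μ
  = 0.84 × 59 + 0.16 × 79.50
  = 49.56 + 12.7200
  = 62.280
  ≈ 62.28

62.28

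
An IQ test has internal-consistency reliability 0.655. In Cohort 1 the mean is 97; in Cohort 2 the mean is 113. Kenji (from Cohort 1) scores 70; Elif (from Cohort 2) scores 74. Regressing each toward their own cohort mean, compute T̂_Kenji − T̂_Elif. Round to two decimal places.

T̂_Kenji = 0.655(70) + 0.345(97) = 79.3150
T̂_Elif = 0.655(74) + 0.345(113) = 87.4550
Difference = 79.3150 − 87.4550 = -8.1400

-8.14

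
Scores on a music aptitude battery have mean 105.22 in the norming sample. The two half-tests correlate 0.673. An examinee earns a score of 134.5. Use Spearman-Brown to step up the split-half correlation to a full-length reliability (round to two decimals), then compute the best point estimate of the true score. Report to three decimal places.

Spearman-Brown: ρ = 2r/(1 + r) = 2(0.673)/(1 + 0.673) = 1.3460/1.673 = 0.8045 → 0.80
Kelley's formula gives T̂ = 0.80·134.5 + 0.20·105.22 = 107.600 + 21.0440 = 128.6440.

128.644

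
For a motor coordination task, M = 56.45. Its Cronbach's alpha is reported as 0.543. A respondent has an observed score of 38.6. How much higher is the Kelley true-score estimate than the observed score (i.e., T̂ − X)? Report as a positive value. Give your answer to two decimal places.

T̂ = 0.543(38.6) + 0.457(56.45) = 20.9598 + 25.79765 = 46.7575 → 46.757
T̂ − X = 46.757 − 38.6 = 8.157 → 8.16

8.16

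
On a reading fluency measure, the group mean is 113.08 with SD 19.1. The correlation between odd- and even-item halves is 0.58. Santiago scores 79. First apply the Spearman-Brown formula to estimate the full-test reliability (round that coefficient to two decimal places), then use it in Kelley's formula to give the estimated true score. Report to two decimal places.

88.20

Spearman-Brown: ρ = 2r/(1 + r) = 2(0.58)/(1 + 0.58) = 1.160/1.58 = 0.7342 → 0.73
Kelley's formula gives T̂ = 0.73·79 + 0.27·113.08 = 57.67 + 30.5316 = 88.202.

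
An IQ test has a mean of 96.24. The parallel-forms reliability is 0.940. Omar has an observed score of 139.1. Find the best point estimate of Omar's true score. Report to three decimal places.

Kelley's formula gives T̂ = 0.940·139.1 + 0.060·96.24 = 130.7540 + 5.77440 = 136.5284.

136.528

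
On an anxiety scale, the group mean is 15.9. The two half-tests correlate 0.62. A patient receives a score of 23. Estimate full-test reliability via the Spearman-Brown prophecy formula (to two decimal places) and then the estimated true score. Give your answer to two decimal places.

Spearman-Brown: ρ = 2r/(1 + r) = 2(0.62)/(1 + 0.62) = 1.240/1.62 = 0.7654 → 0.77
T̂ = 0.77(23) + 0.23(15.9) = 17.71 + 3.657 = 21.367 → 21.37

21.37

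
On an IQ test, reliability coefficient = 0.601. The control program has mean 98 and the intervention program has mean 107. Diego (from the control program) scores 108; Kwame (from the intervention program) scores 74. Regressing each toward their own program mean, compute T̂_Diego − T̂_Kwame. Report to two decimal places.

T̂_Diego = 0.601(108) + 0.399(98) = 104.0100
T̂_Kwame = 0.601(74) + 0.399(107) = 87.1670
Difference = 104.0100 − 87.1670 = 16.8430

16.84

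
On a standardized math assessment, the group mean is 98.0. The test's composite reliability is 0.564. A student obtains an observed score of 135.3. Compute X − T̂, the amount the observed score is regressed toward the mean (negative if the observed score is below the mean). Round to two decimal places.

T̂ = ρX + (1 − ρ)μ
  = 0.564 × 135.3 + 0.436 × 98.0
  = 76.3092 + 42.7280
  = 119.0372
  ≈ 119.037
X − T̂ = 135.3 − 119.037 = 16.263 → 16.26

16.26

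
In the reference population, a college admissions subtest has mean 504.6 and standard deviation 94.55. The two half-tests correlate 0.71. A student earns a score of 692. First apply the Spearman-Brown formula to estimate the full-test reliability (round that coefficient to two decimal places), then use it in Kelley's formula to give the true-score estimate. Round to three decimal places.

Spearman-Brown: ρ = 2r/(1 + r) = 2(0.71)/(1 + 0.71) = 1.420/1.71 = 0.8304 → 0.83
Kelley's formula gives T̂ = 0.83·692 + 0.17·504.6 = 574.36 + 85.782 = 660.1420.

660.142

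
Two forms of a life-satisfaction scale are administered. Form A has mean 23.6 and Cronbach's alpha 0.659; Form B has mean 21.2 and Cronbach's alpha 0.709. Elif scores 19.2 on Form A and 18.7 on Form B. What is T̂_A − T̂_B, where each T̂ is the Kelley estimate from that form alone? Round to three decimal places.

1.273

T̂_A = 0.659(19.2) + 0.341(23.6) = 20.70040
T̂_B = 0.709(18.7) + 0.291(21.2) = 19.42750
T̂_A − T̂_B = 1.27290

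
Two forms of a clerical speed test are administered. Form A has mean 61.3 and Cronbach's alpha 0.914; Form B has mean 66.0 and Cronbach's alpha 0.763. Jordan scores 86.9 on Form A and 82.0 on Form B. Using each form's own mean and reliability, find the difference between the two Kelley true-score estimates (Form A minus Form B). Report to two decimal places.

T̂_A = 0.914(86.9) + 0.086(61.3) = 84.6984
T̂_B = 0.763(82.0) + 0.237(66.0) = 78.2080
T̂_A − T̂_B = 6.4904

6.49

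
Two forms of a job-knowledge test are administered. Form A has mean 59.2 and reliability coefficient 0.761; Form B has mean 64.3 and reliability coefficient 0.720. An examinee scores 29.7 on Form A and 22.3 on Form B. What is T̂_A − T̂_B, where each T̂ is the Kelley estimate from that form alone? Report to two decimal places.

T̂_A = 0.761(29.7) + 0.239(59.2) = 36.7505
T̂_B = 0.720(22.3) + 0.280(64.3) = 34.0600
T̂_A − T̂_B = 2.6905

2.69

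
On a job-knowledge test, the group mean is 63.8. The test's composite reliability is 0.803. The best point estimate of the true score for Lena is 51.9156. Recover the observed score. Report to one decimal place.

T̂ = ρX + (1 − ρ)μ  ⇒  X = (T̂ − (1 − ρ)μ) / ρ
X = (51.9156 − 0.197 × 63.8) / 0.803 = (51.9156 − 12.5686) / 0.803 = 39.3470 / 0.803 = 49.000

49.0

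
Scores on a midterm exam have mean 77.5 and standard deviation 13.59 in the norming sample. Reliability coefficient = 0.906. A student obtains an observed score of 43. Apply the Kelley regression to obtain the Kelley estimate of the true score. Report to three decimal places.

T̂ = ρX + (1 − ρ)μ
  = 0.906 × 43 + 0.094 × 77.5
  = 38.958 + 7.2850
  = 46.2430
  ≈ 46.243

46.243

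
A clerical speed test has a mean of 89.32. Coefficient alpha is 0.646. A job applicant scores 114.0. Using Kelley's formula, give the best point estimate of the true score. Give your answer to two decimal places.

T̂ = ρX + (1 − ρ)μ
  = 0.646 × 114.0 + 0.354 × 89.32
  = 73.6440 + 31.61928
  = 105.263
  ≈ 105.26

105.26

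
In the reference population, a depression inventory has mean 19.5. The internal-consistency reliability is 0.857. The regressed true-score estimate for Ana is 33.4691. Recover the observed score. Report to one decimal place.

T̂ = ρX + (1 − ρ)μ  ⇒  X = (T̂ − (1 − ρ)μ) / ρ
X = (33.4691 − 0.143 × 19.5) / 0.857 = (33.4691 − 2.7885) / 0.857 = 30.6806 / 0.857 = 35.800

35.8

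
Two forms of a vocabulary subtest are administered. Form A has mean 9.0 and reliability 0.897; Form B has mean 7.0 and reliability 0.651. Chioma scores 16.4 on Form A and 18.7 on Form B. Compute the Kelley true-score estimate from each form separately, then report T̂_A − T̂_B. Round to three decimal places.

T̂_A = 0.897(16.4) + 0.103(9.0) = 15.63780
T̂_B = 0.651(18.7) + 0.349(7.0) = 14.61670
T̂_A − T̂_B = 1.02110

1.021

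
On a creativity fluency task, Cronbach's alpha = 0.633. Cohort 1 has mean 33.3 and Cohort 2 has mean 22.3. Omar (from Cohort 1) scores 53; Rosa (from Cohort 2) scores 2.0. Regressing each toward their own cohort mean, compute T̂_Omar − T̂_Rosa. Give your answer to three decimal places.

T̂_Omar = 0.633(53) + 0.367(33.3) = 45.77010
T̂_Rosa = 0.633(2.0) + 0.367(22.3) = 9.45010
Difference = 45.77010 − 9.45010 = 36.32000

36.320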